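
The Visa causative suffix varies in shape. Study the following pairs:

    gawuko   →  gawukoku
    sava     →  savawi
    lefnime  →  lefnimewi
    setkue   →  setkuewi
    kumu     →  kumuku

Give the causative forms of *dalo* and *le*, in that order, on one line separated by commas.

The suffix is conditioned by the last vowel: -ku when the last vowel of the stem is a rounded vowel (*gawuko*, *kumu*); -wi when the last vowel of the stem is an unrounded vowel (*sava*, *lefnime*, *setkue*).
The last vowel of *dalo* is /o/, which is a rounded vowel, so the suffix is -ku, giving *daloku*.
*le* — last vowel /e/ (an unrounded vowel) → -wi → *lewi*.

daloku, lewi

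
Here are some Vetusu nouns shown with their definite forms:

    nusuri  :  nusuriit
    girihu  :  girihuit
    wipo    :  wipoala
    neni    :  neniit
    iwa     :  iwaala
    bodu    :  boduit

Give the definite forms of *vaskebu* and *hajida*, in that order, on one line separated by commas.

vaskebuit, hajidaala

The suffix is conditioned by the last vowel: -it when the last vowel of the stem is a high vowel (*nusuri*, *girihu*, *neni*, *bodu*); -ala when the last vowel of the stem is a non-high vowel (*wipo*, *iwa*).
*vaskebu* — last vowel /u/ (a high vowel) → -it → *vaskebuit*.
The last vowel of *hajida* is /a/, which is a non-high vowel, so the suffix is -ala, giving *hajidaala*.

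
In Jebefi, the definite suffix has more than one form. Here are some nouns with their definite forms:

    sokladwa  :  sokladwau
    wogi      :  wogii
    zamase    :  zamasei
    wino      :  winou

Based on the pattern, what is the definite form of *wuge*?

The suffix is conditioned by the last vowel: -i when the last vowel of the stem is a front vowel (*wogi*, *zamase*); -u when the last vowel of the stem is a back vowel (*sokladwa*, *wino*).
The last vowel of *wuge* is /e/, which is a front vowel, so the suffix is -i, giving *wugei*.

wugei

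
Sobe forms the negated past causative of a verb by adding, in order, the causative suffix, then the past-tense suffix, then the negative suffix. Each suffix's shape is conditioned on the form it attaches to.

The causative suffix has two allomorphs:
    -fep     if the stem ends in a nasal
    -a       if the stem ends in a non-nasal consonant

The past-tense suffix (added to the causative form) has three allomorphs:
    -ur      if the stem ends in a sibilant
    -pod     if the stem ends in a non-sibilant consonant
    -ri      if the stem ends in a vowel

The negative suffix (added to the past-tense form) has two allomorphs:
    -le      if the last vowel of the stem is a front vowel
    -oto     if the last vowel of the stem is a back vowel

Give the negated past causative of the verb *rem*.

*rem* — final consonant /m/ (a nasal) → -fep → *remfep*.
The final sound of the causative form *remfep* is /p/, which is a non-sibilant consonant, so the past-tense suffix is -pod, giving *remfeppod*.
The past-tense form *remfeppod*: last vowel = /o/, a back vowel → -oto → *remfeppodoto*.

remfeppodoto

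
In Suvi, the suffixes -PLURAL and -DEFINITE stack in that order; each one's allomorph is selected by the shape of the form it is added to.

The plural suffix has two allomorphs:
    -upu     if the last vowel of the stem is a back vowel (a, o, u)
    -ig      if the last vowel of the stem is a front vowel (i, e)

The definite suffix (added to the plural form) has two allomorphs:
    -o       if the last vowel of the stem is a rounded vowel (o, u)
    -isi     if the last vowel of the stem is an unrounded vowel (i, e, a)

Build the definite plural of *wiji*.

*wiji*: last vowel = /i/, a front vowel → -ig → *wijiig*.
The plural form *wijiig* — last vowel /i/ (an unrounded vowel) → -isi → *wijiigisi*.

wijiigisi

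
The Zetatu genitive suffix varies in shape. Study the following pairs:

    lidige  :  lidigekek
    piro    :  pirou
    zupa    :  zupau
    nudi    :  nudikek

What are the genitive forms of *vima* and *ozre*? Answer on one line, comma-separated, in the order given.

The pattern is front/back vowel harmony: -kek when the last vowel of the stem is a front vowel (*lidige*, *nudi*); -u when the last vowel of the stem is a back vowel (*piro*, *zupa*).
Since the last vowel of *vima* is /a/ (a back vowel), it takes -u, giving *vimau*.
The last vowel of *ozre* is /e/, which is a front vowel, so the suffix is -kek, giving *ozrekek*.

vimau, ozrekek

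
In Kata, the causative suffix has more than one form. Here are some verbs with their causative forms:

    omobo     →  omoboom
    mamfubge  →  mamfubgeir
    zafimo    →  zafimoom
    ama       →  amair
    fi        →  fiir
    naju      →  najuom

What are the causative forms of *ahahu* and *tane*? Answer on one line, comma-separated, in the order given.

ahahuom, taneir

The suffix is conditioned by the last vowel: -om when the last vowel of the stem is a rounded vowel (*omobo*, *zafimo*, *naju*); -ir when the last vowel of the stem is an unrounded vowel (*mamfubge*, *ama*, *fi*).
*ahahu* — last vowel /u/ (a rounded vowel) → -om → *ahahuom*.
*tane*: last vowel = /e/, an unrounded vowel → -ir → *taneir*.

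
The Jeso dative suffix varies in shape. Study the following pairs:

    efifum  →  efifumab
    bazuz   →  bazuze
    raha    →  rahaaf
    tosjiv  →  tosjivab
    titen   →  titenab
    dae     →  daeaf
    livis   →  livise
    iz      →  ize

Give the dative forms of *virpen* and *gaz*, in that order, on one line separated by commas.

virpenab, gaze

Looking at the final sound of each stem: -e when the stem ends in a sibilant (*bazuz*, *livis*, *iz*); -ab when the stem ends in a non-sibilant consonant (*efifum*, *tosjiv*, *titen*); -af when the stem ends in a vowel (*raha*, *dae*).
*virpen* — final sound /n/ (a non-sibilant consonant) → -ab → *virpenab*.
The final sound of *gaz* is /z/, which is a sibilant, so the suffix is -e, giving *gaze*.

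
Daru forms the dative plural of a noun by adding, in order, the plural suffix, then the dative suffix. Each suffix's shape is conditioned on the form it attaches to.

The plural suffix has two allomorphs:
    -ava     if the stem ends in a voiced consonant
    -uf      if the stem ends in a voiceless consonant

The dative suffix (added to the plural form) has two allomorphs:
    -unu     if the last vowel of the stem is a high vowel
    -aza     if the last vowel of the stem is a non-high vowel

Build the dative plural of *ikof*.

ikofufunu

*ikof* — final consonant /f/ (voiceless) → -uf → *ikofuf*.
The plural form *ikofuf* — last vowel /u/ (a high vowel) → -unu → *ikofufunu*.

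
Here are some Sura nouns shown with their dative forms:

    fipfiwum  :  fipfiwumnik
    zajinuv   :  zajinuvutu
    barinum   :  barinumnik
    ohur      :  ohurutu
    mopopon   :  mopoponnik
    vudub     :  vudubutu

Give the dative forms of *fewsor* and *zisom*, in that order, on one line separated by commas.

Looking at the final consonant of each stem: -nik when the stem ends in a nasal (*fipfiwum*, *barinum*, *mopopon*); -utu when the stem ends in a non-nasal consonant (*zajinuv*, *ohur*, *vudub*).
The final consonant of *fewsor* is /r/, which is non-nasal, so the suffix is -utu, giving *fewsorutu*.
*zisom* — final consonant /m/ (a nasal) → -nik → *zisomnik*.

fewsorutu, zisomnik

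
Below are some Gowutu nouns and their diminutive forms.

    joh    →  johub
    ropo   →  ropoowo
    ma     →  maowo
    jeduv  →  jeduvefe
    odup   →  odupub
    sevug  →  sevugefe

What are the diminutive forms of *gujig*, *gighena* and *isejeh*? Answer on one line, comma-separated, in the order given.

gujigefe, gighenaowo, isejehub

The alternation tracks the final sound of the stem — -ub when the stem ends in a voiceless consonant (*joh*, *odup*); -efe when the stem ends in a voiced consonant (*jeduv*, *sevug*); -owo when the stem ends in a vowel (*ropo*, *ma*).
The final sound of *gujig* is /g/, which is a voiced consonant, so the suffix is -efe, giving *gujigefe*.
*gighena* — final sound /a/ (a vowel) → -owo → *gighenaowo*.
*isejeh*: final sound = /h/, a voiceless consonant → -ub → *isejehub*.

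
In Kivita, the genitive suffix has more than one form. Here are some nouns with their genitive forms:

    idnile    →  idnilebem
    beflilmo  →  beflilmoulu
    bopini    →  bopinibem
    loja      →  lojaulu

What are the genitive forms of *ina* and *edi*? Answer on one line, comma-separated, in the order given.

inaulu, edibem

The alternation tracks the last vowel of the stem — -bem when the last vowel of the stem is a front vowel (*idnile*, *bopini*); -ulu when the last vowel of the stem is a back vowel (*beflilmo*, *loja*).
*ina*: last vowel = /a/, a back vowel → -ulu → *inaulu*.
*edi* — last vowel /i/ (a front vowel) → -bem → *edibem*.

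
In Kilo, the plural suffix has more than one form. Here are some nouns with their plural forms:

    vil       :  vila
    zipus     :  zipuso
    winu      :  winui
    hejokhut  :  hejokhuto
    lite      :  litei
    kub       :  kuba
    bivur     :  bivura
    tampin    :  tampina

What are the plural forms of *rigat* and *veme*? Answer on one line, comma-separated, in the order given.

The suffix is conditioned by the final sound: -o when the stem ends in a voiceless consonant (*zipus*, *hejokhut*); -a when the stem ends in a voiced consonant (*vil*, *kub*, *bivur*, *tampin*); -i when the stem ends in a vowel (*winu*, *lite*).
Since the final sound of *rigat* is /t/ (a voiceless consonant), it takes -o, giving *rigato*.
The final sound of *veme* is /e/, which is a vowel, so the suffix is -i, giving *vemei*.

rigato, vemei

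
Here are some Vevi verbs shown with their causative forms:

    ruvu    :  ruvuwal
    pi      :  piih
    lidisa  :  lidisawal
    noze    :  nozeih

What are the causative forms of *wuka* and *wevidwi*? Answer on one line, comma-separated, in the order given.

The pattern is front/back vowel harmony: -ih when the last vowel of the stem is a front vowel (*pi*, *noze*); -wal when the last vowel of the stem is a back vowel (*ruvu*, *lidisa*).
The last vowel of *wuka* is /a/, which is a back vowel, so the suffix is -wal, giving *wukawal*.
*wevidwi* — last vowel /i/ (a front vowel) → -ih → *wevidwiih*.

wukawal, wevidwiih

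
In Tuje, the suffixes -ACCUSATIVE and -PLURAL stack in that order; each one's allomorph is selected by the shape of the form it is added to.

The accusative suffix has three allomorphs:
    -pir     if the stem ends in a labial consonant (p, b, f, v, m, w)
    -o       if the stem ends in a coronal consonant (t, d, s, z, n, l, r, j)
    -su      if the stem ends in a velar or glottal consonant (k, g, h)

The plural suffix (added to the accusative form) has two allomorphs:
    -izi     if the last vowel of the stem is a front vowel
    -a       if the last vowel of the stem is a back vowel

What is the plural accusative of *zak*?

zaksua

Since the final consonant of *zak* is /k/ (velar/glottal), it takes -su, giving *zaksu*.
The accusative form *zaksu* — last vowel /u/ (a back vowel) → -a → *zaksua*.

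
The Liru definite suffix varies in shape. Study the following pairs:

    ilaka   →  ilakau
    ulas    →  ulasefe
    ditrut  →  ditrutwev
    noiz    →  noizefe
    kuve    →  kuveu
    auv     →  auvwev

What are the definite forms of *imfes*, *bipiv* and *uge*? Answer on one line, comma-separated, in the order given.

imfesefe, bipivwev, ugeu

The pattern is sibilance of the final sound: -efe when the stem ends in a sibilant (*ulas*, *noiz*); -wev when the stem ends in a non-sibilant consonant (*ditrut*, *auv*); -u when the stem ends in a vowel (*ilaka*, *kuve*).
*imfes* — final sound /s/ (a sibilant) → -efe → *imfesefe*.
Since the final sound of *bipiv* is /v/ (a non-sibilant consonant), it takes -wev, giving *bipivwev*.
Since the final sound of *uge* is /e/ (a vowel), it takes -u, giving *ugeu*.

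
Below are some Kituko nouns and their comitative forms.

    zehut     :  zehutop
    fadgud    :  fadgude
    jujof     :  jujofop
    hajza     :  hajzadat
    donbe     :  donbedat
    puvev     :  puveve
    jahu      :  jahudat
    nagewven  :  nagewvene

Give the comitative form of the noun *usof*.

Looking at the final sound of each stem: -op when the stem ends in a voiceless consonant (*zehut*, *jujof*); -e when the stem ends in a voiced consonant (*fadgud*, *puvev*, *nagewven*); -dat when the stem ends in a vowel (*hajza*, *donbe*, *jahu*).
*usof*: final sound = /f/, a voiceless consonant → -op → *usofop*.

usofop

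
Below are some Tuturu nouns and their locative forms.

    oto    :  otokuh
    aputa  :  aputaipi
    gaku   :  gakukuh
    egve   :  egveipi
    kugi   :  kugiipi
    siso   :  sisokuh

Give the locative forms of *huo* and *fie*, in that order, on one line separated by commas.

The pattern is rounding harmony: -kuh when the last vowel of the stem is a rounded vowel (*oto*, *gaku*, *siso*); -ipi when the last vowel of the stem is an unrounded vowel (*aputa*, *egve*, *kugi*).
Since the last vowel of *huo* is /o/ (a rounded vowel), it takes -kuh, giving *huokuh*.
*fie*: last vowel = /e/, an unrounded vowel → -ipi → *fieipi*.

huokuh, fieipi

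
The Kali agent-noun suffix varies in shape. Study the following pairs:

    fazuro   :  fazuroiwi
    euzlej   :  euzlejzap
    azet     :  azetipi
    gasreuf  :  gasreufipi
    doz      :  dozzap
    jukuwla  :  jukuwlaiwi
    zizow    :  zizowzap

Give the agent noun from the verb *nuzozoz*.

The alternation tracks the final sound of the stem — -ipi when the stem ends in a voiceless consonant (*azet*, *gasreuf*); -zap when the stem ends in a voiced consonant (*euzlej*, *doz*, *zizow*); -iwi when the stem ends in a vowel (*fazuro*, *jukuwla*).
The final sound of *nuzozoz* is /z/, which is a voiced consonant, so the suffix is -zap, giving *nuzozozzap*.

nuzozozzap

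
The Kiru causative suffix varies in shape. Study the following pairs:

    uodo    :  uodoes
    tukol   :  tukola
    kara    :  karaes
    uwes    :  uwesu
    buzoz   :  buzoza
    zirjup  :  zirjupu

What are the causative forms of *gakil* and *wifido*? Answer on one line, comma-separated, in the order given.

gakila, wifidoes

The alternation tracks the final sound of the stem — -u when the stem ends in a voiceless consonant (*uwes*, *zirjup*); -a when the stem ends in a voiced consonant (*tukol*, *buzoz*); -es when the stem ends in a vowel (*uodo*, *kara*).
Since the final sound of *gakil* is /l/ (a voiced consonant), it takes -a, giving *gakila*.
The final sound of *wifido* is /o/, which is a vowel, so the suffix is -es, giving *wifidoes*.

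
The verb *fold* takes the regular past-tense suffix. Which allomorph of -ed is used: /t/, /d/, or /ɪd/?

/ɪd/

The stem *fold* ends in /t/ or /d/.
The -ed suffix is realized as /ɪd/ after /t, d/; as /t/ after other voiceless consonants; and as /d/ after other voiced sounds.
So -ed on *fold* is pronounced /ɪd/.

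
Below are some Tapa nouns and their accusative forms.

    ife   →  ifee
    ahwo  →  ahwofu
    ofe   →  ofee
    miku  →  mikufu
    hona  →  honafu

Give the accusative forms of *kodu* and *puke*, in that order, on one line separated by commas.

The suffix is conditioned by the last vowel: -e when the last vowel of the stem is a front vowel (*ife*, *ofe*); -fu when the last vowel of the stem is a back vowel (*ahwo*, *miku*, *hona*).
Since the last vowel of *kodu* is /u/ (a back vowel), it takes -fu, giving *kodufu*.
The last vowel of *puke* is /e/, which is a front vowel, so the suffix is -e, giving *pukee*.

kodufu, pukee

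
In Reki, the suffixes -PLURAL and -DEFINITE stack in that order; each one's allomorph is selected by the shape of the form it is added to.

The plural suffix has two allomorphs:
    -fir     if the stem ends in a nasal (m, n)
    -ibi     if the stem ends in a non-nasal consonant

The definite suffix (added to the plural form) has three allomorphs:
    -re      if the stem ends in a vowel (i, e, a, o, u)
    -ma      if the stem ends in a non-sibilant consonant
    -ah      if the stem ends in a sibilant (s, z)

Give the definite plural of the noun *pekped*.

pekpedibire

The final consonant of *pekped* is /d/, which is non-nasal, so the plural suffix is -ibi, giving *pekpedibi*.
The plural form *pekpedibi*: final sound = /i/, a vowel → -re → *pekpedibire*.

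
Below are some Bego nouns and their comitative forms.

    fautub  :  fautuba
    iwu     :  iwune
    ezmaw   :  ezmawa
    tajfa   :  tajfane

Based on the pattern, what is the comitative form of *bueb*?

bueba

The pattern is consonant vs. vowel: -a when the stem ends in a consonant (*fautub*, *ezmaw*); -ne when the stem ends in a vowel (*iwu*, *tajfa*).
*bueb* — final sound /b/ (a consonant) → -a → *bueba*.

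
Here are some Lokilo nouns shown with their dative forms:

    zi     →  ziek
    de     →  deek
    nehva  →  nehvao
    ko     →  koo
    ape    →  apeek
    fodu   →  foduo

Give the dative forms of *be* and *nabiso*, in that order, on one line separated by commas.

Looking at the last vowel of each stem: -ek when the last vowel of the stem is a front vowel (*zi*, *de*, *ape*); -o when the last vowel of the stem is a back vowel (*nehva*, *ko*, *fodu*).
Since the last vowel of *be* is /e/ (a front vowel), it takes -ek, giving *beek*.
The last vowel of *nabiso* is /o/, which is a back vowel, so the suffix is -o, giving *nabisoo*.

beek, nabisoo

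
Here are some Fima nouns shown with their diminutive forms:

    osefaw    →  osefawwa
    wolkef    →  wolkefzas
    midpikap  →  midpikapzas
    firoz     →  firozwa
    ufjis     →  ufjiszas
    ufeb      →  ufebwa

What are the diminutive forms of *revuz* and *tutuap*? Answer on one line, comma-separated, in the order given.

revuzwa, tutuapzas

The suffix is conditioned by the final consonant: -zas when the stem ends in a voiceless consonant (*wolkef*, *midpikap*, *ufjis*); -wa when the stem ends in a voiced consonant (*osefaw*, *firoz*, *ufeb*).
*revuz* — final consonant /z/ (voiced) → -wa → *revuzwa*.
*tutuap* — final consonant /p/ (voiceless) → -zas → *tutuapzas*.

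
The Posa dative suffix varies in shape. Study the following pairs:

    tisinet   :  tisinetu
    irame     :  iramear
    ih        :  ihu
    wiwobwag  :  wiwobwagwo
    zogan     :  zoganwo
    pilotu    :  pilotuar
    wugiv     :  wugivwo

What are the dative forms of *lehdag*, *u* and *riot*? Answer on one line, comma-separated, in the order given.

Looking at the final sound of each stem: -u when the stem ends in a voiceless consonant (*tisinet*, *ih*); -wo when the stem ends in a voiced consonant (*wiwobwag*, *zogan*, *wugiv*); -ar when the stem ends in a vowel (*irame*, *pilotu*).
*lehdag*: final sound = /g/, a voiced consonant → -wo → *lehdagwo*.
The final sound of *u* is /u/, which is a vowel, so the suffix is -ar, giving *uar*.
*riot* — final sound /t/ (a voiceless consonant) → -u → *riotu*.

lehdagwo, uar, riotu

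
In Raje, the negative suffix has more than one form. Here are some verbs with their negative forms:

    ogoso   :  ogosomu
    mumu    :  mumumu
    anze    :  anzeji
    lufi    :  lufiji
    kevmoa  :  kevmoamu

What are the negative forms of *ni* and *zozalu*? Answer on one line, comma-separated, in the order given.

niji, zozalumu

Looking at the last vowel of each stem: -ji when the last vowel of the stem is a front vowel (*anze*, *lufi*); -mu when the last vowel of the stem is a back vowel (*ogoso*, *mumu*, *kevmoa*).
Since the last vowel of *ni* is /i/ (a front vowel), it takes -ji, giving *niji*.
*zozalu*: last vowel = /u/, a back vowel → -mu → *zozalumu*.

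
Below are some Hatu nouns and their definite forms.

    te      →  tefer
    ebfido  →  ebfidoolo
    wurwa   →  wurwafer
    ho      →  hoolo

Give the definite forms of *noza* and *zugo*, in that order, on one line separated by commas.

The suffix is conditioned by the last vowel: -olo when the last vowel of the stem is a rounded vowel (*ebfido*, *ho*); -fer when the last vowel of the stem is an unrounded vowel (*te*, *wurwa*).
The last vowel of *noza* is /a/, which is an unrounded vowel, so the suffix is -fer, giving *nozafer*.
The last vowel of *zugo* is /o/, which is a rounded vowel, so the suffix is -olo, giving *zugoolo*.

nozafer, zugoolo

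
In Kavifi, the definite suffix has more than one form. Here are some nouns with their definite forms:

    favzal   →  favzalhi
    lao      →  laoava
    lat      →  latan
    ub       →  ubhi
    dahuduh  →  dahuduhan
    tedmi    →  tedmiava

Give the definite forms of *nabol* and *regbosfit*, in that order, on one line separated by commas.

nabolhi, regbosfitan

Looking at the final sound of each stem: -an when the stem ends in a voiceless consonant (*lat*, *dahuduh*); -hi when the stem ends in a voiced consonant (*favzal*, *ub*); -ava when the stem ends in a vowel (*lao*, *tedmi*).
*nabol* — final sound /l/ (a voiced consonant) → -hi → *nabolhi*.
Since the final sound of *regbosfit* is /t/ (a voiceless consonant), it takes -an, giving *regbosfitan*.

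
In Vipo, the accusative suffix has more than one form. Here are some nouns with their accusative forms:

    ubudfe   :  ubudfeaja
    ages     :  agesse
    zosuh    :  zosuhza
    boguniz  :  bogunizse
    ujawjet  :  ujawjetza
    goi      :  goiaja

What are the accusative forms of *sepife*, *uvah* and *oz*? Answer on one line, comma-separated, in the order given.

sepifeaja, uvahza, ozse

The suffix is conditioned by the final sound: -se when the stem ends in a sibilant (*ages*, *boguniz*); -za when the stem ends in a non-sibilant consonant (*zosuh*, *ujawjet*); -aja when the stem ends in a vowel (*ubudfe*, *goi*).
Since the final sound of *sepife* is /e/ (a vowel), it takes -aja, giving *sepifeaja*.
*uvah* — final sound /h/ (a non-sibilant consonant) → -za → *uvahza*.
*oz* — final sound /z/ (a sibilant) → -se → *ozse*.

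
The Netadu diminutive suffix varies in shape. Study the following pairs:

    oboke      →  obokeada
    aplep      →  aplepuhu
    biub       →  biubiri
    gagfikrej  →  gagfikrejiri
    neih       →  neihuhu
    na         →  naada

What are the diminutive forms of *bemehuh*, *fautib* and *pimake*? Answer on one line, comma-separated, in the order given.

bemehuhuhu, fautibiri, pimakeada

Looking at the final sound of each stem: -uhu when the stem ends in a voiceless consonant (*aplep*, *neih*); -iri when the stem ends in a voiced consonant (*biub*, *gagfikrej*); -ada when the stem ends in a vowel (*oboke*, *na*).
*bemehuh* — final sound /h/ (a voiceless consonant) → -uhu → *bemehuhuhu*.
*fautib*: final sound = /b/, a voiced consonant → -iri → *fautibiri*.
Since the final sound of *pimake* is /e/ (a vowel), it takes -ada, giving *pimakeada*.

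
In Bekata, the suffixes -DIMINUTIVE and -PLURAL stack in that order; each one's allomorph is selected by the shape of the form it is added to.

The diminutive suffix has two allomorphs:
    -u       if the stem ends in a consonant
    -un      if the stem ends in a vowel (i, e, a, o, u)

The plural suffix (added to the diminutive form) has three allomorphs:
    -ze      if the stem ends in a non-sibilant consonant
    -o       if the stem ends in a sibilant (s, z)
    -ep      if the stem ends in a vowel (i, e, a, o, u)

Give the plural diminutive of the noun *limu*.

limuunze

*limu*: final sound = /u/, a vowel → -un → *limuun*.
The final sound of the diminutive form *limuun* is /n/, which is a non-sibilant consonant, so the plural suffix is -ze, giving *limuunze*.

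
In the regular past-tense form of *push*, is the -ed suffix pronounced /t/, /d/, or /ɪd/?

/t/

The stem *push* ends in a voiceless consonant other than /t/.
The -ed suffix is realized as /ɪd/ after /t, d/; as /t/ after other voiceless consonants; and as /d/ after other voiced sounds.
So -ed on *push* is pronounced /t/.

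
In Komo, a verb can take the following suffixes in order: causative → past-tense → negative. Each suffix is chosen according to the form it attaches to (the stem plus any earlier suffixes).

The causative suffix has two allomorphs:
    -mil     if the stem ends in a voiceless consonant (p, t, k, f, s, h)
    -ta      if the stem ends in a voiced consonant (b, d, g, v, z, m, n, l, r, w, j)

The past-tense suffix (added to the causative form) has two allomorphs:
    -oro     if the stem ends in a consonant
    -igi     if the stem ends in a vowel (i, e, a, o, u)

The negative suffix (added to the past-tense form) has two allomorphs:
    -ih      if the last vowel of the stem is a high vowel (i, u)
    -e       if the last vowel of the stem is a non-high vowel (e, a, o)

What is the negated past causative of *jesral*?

jesraltaigiih

Since the final consonant of *jesral* is /l/ (voiced), it takes -ta, giving *jesralta*.
Since the final sound of the causative form *jesralta* is /a/ (a vowel), it takes -igi, giving *jesraltaigi*.
The past-tense form *jesraltaigi*: last vowel = /i/, a high vowel → -ih → *jesraltaigiih*.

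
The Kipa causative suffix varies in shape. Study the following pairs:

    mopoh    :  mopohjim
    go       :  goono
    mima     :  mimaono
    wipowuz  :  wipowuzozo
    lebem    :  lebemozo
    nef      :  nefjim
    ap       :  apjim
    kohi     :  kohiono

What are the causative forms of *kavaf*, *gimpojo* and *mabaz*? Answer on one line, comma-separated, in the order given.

kavafjim, gimpojoono, mabazozo

The alternation tracks the final sound of the stem — -jim when the stem ends in a voiceless consonant (*mopoh*, *nef*, *ap*); -ozo when the stem ends in a voiced consonant (*wipowuz*, *lebem*); -ono when the stem ends in a vowel (*go*, *mima*, *kohi*).
*kavaf* — final sound /f/ (a voiceless consonant) → -jim → *kavafjim*.
The final sound of *gimpojo* is /o/, which is a vowel, so the suffix is -ono, giving *gimpojoono*.
Since the final sound of *mabaz* is /z/ (a voiced consonant), it takes -ozo, giving *mabazozo*.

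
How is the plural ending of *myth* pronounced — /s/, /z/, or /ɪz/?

/s/

The stem *myth* ends in a voiceless non-sibilant consonant.
The plural suffix surfaces as /ɪz/ after sibilants, /s/ after other voiceless consonants, and /z/ after other voiced sounds.
So the plural -s on *myth* is pronounced /s/.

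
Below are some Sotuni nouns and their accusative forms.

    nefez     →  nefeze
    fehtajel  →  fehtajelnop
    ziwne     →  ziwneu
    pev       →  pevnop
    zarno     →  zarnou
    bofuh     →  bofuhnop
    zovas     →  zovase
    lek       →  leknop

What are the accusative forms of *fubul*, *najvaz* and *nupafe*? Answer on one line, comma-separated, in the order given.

fubulnop, najvaze, nupafeu

Looking at the final sound of each stem: -e when the stem ends in a sibilant (*nefez*, *zovas*); -nop when the stem ends in a non-sibilant consonant (*fehtajel*, *pev*, *bofuh*, *lek*); -u when the stem ends in a vowel (*ziwne*, *zarno*).
Since the final sound of *fubul* is /l/ (a non-sibilant consonant), it takes -nop, giving *fubulnop*.
*najvaz*: final sound = /z/, a sibilant → -e → *najvaze*.
Since the final sound of *nupafe* is /e/ (a vowel), it takes -u, giving *nupafeu*.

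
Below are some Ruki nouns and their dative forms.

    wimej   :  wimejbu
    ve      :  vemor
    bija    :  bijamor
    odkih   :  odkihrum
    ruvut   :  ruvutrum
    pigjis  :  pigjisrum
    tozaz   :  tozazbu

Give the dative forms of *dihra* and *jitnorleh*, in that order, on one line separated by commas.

dihramor, jitnorlehrum

The suffix is conditioned by the final sound: -rum when the stem ends in a voiceless consonant (*odkih*, *ruvut*, *pigjis*); -bu when the stem ends in a voiced consonant (*wimej*, *tozaz*); -mor when the stem ends in a vowel (*ve*, *bija*).
The final sound of *dihra* is /a/, which is a vowel, so the suffix is -mor, giving *dihramor*.
*jitnorleh* — final sound /h/ (a voiceless consonant) → -rum → *jitnorlehrum*.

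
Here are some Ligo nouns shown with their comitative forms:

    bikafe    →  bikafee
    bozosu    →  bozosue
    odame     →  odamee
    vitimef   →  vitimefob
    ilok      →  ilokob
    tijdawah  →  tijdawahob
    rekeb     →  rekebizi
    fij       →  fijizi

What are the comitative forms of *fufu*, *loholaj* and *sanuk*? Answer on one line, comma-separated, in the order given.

fufue, loholajizi, sanukob

The alternation tracks the final sound of the stem — -ob when the stem ends in a voiceless consonant (*vitimef*, *ilok*, *tijdawah*); -izi when the stem ends in a voiced consonant (*rekeb*, *fij*); -e when the stem ends in a vowel (*bikafe*, *bozosu*, *odame*).
*fufu* — final sound /u/ (a vowel) → -e → *fufue*.
*loholaj* — final sound /j/ (a voiced consonant) → -izi → *loholajizi*.
The final sound of *sanuk* is /k/, which is a voiceless consonant, so the suffix is -ob, giving *sanukob*.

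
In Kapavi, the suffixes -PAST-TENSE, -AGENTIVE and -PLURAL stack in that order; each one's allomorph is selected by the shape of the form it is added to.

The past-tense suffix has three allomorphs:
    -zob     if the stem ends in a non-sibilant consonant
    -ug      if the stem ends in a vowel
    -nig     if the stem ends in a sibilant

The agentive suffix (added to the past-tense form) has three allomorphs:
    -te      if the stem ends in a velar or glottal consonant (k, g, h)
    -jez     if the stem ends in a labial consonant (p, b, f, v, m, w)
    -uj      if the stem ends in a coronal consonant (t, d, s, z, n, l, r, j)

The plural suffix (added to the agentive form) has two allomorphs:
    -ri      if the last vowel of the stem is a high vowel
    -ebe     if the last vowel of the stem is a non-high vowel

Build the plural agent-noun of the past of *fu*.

*fu* — final sound /u/ (a vowel) → -ug → *fuug*.
The past-tense form *fuug*: final consonant = /g/, velar/glottal → -te → *fuugte*.
The agentive form *fuugte* — last vowel /e/ (a non-high vowel) → -ebe → *fuugteebe*.

fuugteebe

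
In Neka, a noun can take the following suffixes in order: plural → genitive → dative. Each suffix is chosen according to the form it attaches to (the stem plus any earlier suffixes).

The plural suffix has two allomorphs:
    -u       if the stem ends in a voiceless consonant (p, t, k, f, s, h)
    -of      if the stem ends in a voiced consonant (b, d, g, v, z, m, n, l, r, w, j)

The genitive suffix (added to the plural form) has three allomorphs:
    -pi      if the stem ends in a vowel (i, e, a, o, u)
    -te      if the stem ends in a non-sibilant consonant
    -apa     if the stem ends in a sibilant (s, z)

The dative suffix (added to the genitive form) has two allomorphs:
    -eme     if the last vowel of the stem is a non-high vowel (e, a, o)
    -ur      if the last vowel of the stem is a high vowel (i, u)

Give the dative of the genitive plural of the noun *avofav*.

avofavofteeme

*avofav*: final consonant = /v/, voiced → -of → *avofavof*.
The plural form *avofavof* — final sound /f/ (a non-sibilant consonant) → -te → *avofavofte*.
The last vowel of the genitive form *avofavofte* is /e/, which is a non-high vowel, so the dative suffix is -eme, giving *avofavofteeme*.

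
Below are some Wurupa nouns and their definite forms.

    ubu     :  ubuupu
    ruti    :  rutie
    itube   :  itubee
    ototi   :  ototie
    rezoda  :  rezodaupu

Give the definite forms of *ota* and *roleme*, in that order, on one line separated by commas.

Looking at the last vowel of each stem: -e when the last vowel of the stem is a front vowel (*ruti*, *itube*, *ototi*); -upu when the last vowel of the stem is a back vowel (*ubu*, *rezoda*).
The last vowel of *ota* is /a/, which is a back vowel, so the suffix is -upu, giving *otaupu*.
*roleme*: last vowel = /e/, a front vowel → -e → *rolemee*.

otaupu, rolemee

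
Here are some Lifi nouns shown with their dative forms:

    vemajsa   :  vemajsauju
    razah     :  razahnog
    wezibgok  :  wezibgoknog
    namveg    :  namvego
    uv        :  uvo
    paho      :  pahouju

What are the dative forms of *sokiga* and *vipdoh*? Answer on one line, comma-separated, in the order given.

The alternation tracks the final sound of the stem — -nog when the stem ends in a voiceless consonant (*razah*, *wezibgok*); -o when the stem ends in a voiced consonant (*namveg*, *uv*); -uju when the stem ends in a vowel (*vemajsa*, *paho*).
*sokiga* — final sound /a/ (a vowel) → -uju → *sokigauju*.
*vipdoh* — final sound /h/ (a voiceless consonant) → -nog → *vipdohnog*.

sokigauju, vipdohnog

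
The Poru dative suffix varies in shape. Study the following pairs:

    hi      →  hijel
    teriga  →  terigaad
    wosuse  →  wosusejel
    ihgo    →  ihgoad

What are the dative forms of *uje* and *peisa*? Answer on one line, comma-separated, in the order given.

ujejel, peisaad

The pattern is front/back vowel harmony: -jel when the last vowel of the stem is a front vowel (*hi*, *wosuse*); -ad when the last vowel of the stem is a back vowel (*teriga*, *ihgo*).
The last vowel of *uje* is /e/, which is a front vowel, so the suffix is -jel, giving *ujejel*.
*peisa*: last vowel = /a/, a back vowel → -ad → *peisaad*.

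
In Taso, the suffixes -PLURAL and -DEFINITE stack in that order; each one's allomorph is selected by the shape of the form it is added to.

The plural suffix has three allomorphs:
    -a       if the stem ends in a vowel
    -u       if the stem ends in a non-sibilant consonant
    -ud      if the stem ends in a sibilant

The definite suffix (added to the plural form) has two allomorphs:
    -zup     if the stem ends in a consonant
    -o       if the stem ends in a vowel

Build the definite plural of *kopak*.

kopakuo

Since the final sound of *kopak* is /k/ (a non-sibilant consonant), it takes -u, giving *kopaku*.
The plural form *kopaku* — final sound /u/ (a vowel) → -o → *kopakuo*.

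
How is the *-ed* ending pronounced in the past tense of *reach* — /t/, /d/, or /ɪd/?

The stem *reach* ends in a voiceless consonant other than /t/.
The -ed suffix is realized as /ɪd/ after /t, d/; as /t/ after other voiceless consonants; and as /d/ after other voiced sounds.
So -ed on *reach* is pronounced /t/.

/t/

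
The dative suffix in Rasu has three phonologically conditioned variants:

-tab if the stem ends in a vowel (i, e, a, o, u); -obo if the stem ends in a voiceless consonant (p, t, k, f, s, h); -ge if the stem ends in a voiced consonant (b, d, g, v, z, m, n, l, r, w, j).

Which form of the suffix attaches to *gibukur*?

-ge

*gibukur* — final sound /r/ (a voiced consonant) → -ge.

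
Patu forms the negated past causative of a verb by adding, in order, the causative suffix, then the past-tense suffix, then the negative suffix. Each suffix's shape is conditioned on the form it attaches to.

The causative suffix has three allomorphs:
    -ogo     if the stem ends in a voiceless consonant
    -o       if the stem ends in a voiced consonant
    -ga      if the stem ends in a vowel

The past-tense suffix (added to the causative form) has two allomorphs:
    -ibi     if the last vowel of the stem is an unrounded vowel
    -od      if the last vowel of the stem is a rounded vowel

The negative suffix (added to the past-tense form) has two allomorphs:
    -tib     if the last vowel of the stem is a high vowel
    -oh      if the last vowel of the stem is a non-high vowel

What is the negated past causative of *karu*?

*karu* — final sound /u/ (a vowel) → -ga → *karuga*.
The causative form *karuga*: last vowel = /a/, an unrounded vowel → -ibi → *karugaibi*.
The past-tense form *karugaibi*: last vowel = /i/, a high vowel → -tib → *karugaibitib*.

karugaibitib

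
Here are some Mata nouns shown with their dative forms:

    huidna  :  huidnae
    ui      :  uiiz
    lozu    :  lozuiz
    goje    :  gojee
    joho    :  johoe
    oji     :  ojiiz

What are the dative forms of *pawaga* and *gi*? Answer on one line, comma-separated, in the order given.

pawagae, giiz

The pattern is height harmony: -iz when the last vowel of the stem is a high vowel (*ui*, *lozu*, *oji*); -e when the last vowel of the stem is a non-high vowel (*huidna*, *goje*, *joho*).
*pawaga* — last vowel /a/ (a non-high vowel) → -e → *pawagae*.
The last vowel of *gi* is /i/, which is a high vowel, so the suffix is -iz, giving *giiz*.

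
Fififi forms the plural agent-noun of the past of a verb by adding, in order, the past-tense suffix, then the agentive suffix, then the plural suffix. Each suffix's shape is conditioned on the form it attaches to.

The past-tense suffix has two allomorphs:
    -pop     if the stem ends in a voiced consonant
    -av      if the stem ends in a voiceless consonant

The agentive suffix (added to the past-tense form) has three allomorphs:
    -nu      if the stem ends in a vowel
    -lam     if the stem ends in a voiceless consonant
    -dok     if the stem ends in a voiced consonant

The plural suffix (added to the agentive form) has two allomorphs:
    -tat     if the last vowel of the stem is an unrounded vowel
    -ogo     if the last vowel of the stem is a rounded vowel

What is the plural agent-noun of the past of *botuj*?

botujpoplamtat

*botuj* — final consonant /j/ (voiced) → -pop → *botujpop*.
The past-tense form *botujpop* — final sound /p/ (a voiceless consonant) → -lam → *botujpoplam*.
The agentive form *botujpoplam* — last vowel /a/ (an unrounded vowel) → -tat → *botujpoplamtat*.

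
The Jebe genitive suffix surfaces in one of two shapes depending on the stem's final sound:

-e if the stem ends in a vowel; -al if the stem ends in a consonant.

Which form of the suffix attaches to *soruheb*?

-al

The final sound of *soruheb* is /b/, which is a consonant, so the suffix is -al.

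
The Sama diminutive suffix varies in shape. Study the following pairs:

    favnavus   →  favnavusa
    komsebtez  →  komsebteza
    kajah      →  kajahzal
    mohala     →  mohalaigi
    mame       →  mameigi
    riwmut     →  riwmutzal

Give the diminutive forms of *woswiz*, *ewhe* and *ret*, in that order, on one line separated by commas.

The pattern is sibilance of the final sound: -a when the stem ends in a sibilant (*favnavus*, *komsebtez*); -zal when the stem ends in a non-sibilant consonant (*kajah*, *riwmut*); -igi when the stem ends in a vowel (*mohala*, *mame*).
*woswiz* — final sound /z/ (a sibilant) → -a → *woswiza*.
*ewhe* — final sound /e/ (a vowel) → -igi → *ewheigi*.
Since the final sound of *ret* is /t/ (a non-sibilant consonant), it takes -zal, giving *retzal*.

woswiza, ewheigi, retzal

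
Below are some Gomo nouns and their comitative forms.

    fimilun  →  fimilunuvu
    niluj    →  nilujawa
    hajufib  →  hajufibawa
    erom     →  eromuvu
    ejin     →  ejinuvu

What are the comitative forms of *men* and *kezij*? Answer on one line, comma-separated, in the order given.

menuvu, kezijawa

Looking at the final consonant of each stem: -uvu when the stem ends in a nasal (*fimilun*, *erom*, *ejin*); -awa when the stem ends in a non-nasal consonant (*niluj*, *hajufib*).
Since the final consonant of *men* is /n/ (a nasal), it takes -uvu, giving *menuvu*.
The final consonant of *kezij* is /j/, which is non-nasal, so the suffix is -awa, giving *kezijawa*.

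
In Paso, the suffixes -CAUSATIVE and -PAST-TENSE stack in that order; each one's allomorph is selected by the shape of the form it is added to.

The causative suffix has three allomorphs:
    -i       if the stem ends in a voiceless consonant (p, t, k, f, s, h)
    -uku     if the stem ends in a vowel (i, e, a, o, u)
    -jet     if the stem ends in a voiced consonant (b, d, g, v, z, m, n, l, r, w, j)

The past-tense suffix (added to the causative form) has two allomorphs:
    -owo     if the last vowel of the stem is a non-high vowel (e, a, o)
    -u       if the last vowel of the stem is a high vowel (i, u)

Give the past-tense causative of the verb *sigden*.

Since the final sound of *sigden* is /n/ (a voiced consonant), it takes -jet, giving *sigdenjet*.
The causative form *sigdenjet*: last vowel = /e/, a non-high vowel → -owo → *sigdenjetowo*.

sigdenjetowo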